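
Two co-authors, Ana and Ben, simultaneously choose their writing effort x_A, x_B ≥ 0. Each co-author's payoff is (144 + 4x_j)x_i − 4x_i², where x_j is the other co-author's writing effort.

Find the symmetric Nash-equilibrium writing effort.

36

Ana's payoff is (144 + 4x_B)x_A − 4x_A².
∂π/∂x_A = 144 + 4x_B − 8x_A = 0, so x_A = 18 + 0.5x_B.
By symmetry x_B = x_A; substituting into the reaction function, 0.5x_A = 18 and x_A = 36.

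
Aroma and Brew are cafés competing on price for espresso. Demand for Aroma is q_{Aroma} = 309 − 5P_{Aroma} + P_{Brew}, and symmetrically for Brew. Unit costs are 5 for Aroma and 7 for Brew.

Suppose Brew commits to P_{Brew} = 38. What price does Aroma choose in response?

37.2

Aroma's profit: π = (P_{Aroma} − 5)(309 − 5P_{Aroma} + P_{Brew}).
∂π/∂P_{Aroma} = 334 − 10P_{Aroma} + P_{Brew} = 0 ⇒ P_{Aroma} = 33.4 + 0.1P_{Brew}.
At P_{Brew} = 38: P_{Aroma} = 33.4 + 0.1·38 = 37.2.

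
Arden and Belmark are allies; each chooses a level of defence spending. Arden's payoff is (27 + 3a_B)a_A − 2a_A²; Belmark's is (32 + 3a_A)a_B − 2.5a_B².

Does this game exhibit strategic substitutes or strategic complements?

strategic complements

Expanding Arden's payoff: 27a_A + 3a_Ba_A − 2a_A².
∂π/∂a_A = 27 + 3a_B − 4a_A = 0, so a_A = 6.75 + 0.75a_B.
The best-response slope da_A/da_B = 0.75 > 0: the reaction function is upward-sloping, so the choices are strategic complements.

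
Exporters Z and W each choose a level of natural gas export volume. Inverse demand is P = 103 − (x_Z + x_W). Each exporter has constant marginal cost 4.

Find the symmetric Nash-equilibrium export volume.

Exporter Z's profit: π = x_Z(103 − (x_Z + x_W)) − 4x_Z.
∂π/∂x_Z = 99 − 2x_Z − x_W = 0, so x_Z = 49.5 − 0.5x_W.
Setting x_Z = x_W in the reaction function: x_Z = 49.5 − 0.5x_Z, so x_Z = 49.5 / 1.5 = 33.

33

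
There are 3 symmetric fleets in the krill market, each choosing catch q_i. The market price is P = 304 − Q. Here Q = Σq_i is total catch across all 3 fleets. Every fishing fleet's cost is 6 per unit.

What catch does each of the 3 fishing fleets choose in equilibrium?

74.5

A representative fishing fleet's profit is π_i = q_i(304 − Q) − 6q_i, with Q = q_i + Σ_{j≠i} q_j.
First-order condition: 298 − 2q_i − Σ_{j≠i} q_j = 0.
With identical fishing fleets, set every q_j = q: then 298 − 2q − 2q = 0, i.e. q = 298/4 = 74.5.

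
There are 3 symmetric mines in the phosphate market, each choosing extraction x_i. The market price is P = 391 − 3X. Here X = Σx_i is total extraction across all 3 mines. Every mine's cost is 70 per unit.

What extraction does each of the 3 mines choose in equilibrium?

A representative mine's profit is π_i = x_i(391 − 3X) − 70x_i, with X = x_i + Σ_{j≠i} x_j.
First-order condition: 321 − 6x_i − 3Σ_{j≠i} x_j = 0.
Imposing symmetry (x_j = x for all j) turns Σ_{j≠i} x_j into 2x, so 321 = 12x and x = 26.75.

26.75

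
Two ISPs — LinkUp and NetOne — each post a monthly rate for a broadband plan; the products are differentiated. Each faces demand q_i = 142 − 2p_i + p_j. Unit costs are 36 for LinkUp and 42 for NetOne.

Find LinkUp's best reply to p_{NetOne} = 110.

LinkUp's profit: π = (p_{LinkUp} − 36)(142 − 2p_{LinkUp} + p_{NetOne}).
∂π/∂p_{LinkUp} = 214 − 4p_{LinkUp} + p_{NetOne} = 0 ⇒ p_{LinkUp} = 53.5 + 0.25p_{NetOne}.
At p_{NetOne} = 110: p_{LinkUp} = 53.5 + 0.25·110 = 81.

81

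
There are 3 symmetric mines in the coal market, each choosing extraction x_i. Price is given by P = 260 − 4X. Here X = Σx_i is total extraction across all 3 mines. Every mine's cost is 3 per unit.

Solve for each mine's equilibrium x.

16.0625

A representative mine's profit is π_i = x_i(260 − 4X) − 3x_i, with X = x_i + Σ_{j≠i} x_j.
First-order condition: 257 − 8x_i − 4Σ_{j≠i} x_j = 0.
With identical mines, set every x_j = x: then 257 − 8x − 8x = 0, i.e. x = 257/16 = 16.0625.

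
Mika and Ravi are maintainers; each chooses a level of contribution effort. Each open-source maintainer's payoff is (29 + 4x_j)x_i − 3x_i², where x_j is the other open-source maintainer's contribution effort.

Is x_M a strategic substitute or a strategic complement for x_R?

Mika's payoff is (29 + 4x_R)x_M − 3x_M².
∂π/∂x_M = 29 + 4x_R − 6x_M = 0, so x_M = 29/6 + (2/3)x_R.
The best-response slope dx_M/dx_R = 2/3 > 0: the reaction function is upward-sloping, so the choices are strategic complements.

strategic complements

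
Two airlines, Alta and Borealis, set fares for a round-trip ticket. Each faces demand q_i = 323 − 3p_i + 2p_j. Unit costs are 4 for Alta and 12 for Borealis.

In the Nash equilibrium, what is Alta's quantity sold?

243.75

Alta's profit: π = (p_{Alta} − 4)(323 − 3p_{Alta} + 2p_{Borealis}).
∂π/∂p_{Alta} = 335 − 6p_{Alta} + 2p_{Borealis} = 0 ⇒ p_{Alta} = 335/6 + (1/3)p_{Borealis}.
Similarly p_{Borealis} = 359/6 + (1/3)p_{Alta}.
Substituting the second reaction function into the first: p_{Alta} = 335/6 + (1/3)(359/6 + (1/3)p_{Alta}), which gives (8/9)p_{Alta} = 682/9 ⇒ p_{Alta} = 85.25.
Then p_{Borealis} = 359/6 + (1/3)·85.25 = 88.25.
q_{Alta} = 323 − 3·85.25 + 2·88.25 = 243.75.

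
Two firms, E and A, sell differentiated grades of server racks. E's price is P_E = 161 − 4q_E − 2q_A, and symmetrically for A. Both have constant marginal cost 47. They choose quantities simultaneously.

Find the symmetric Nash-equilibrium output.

11.4

Firm E's profit: π = q_E(161 − 4q_E − 2q_A) − 47q_E.
∂π/∂q_E = 114 − 8q_E − 2q_A = 0 ⇒ q_E = 14.25 − 0.25q_A.
The game is symmetric, so in equilibrium q_A = q_E: the reaction function gives 1.25q_E = 14.25, hence q_E = 11.4.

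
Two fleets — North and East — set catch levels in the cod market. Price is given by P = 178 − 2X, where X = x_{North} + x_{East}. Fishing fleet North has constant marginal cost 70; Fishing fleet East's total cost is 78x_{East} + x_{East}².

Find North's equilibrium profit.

Fishing fleet North's profit: π = x_{North}(178 − 2(x_{North} + x_{East})) − 70x_{North}.
∂π/∂x_{North} = 108 − 4x_{North} − 2x_{East} = 0, so x_{North} = 27 − 0.5x_{East}.
For East: ∂π/∂x_{East} = 100 − 6x_{East} − 2x_{North} = 0 ⇒ x_{East} = 50/3 − (1/3)x_{North}.
Solving the two reaction functions simultaneously: (1 − (−0.5)(−1/3))x_{North} = 27 − 0.5·(50/3), so (5/6)x_{North} = 56/3 and x_{North} = 22.4.
Then x_{East} = 50/3 − (1/3)·22.4 = 9.2.
Price P = 178 − 2·31.6 = 114.8.
North's profit: (114.8 − 70)·22.4 = 1003.52.

1003.52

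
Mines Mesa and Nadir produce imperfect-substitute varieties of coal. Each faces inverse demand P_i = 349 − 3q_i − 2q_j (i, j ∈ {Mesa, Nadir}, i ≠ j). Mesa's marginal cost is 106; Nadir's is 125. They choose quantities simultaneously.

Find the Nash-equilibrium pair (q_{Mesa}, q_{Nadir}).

31.5625, 26.8125

Mine Mesa's profit: π = q_{Mesa}(349 − 3q_{Mesa} − 2q_{Nadir}) − 106q_{Mesa}.
∂π/∂q_{Mesa} = 243 − 6q_{Mesa} − 2q_{Nadir} = 0 ⇒ q_{Mesa} = 40.5 − (1/3)q_{Nadir}.
Similarly q_{Nadir} = 112/3 − (1/3)q_{Mesa}.
Plugging q_{Nadir} into Mesa's best response: q_{Mesa} = 40.5 − (1/3)(112/3 − (1/3)q_{Mesa}) ⇒ (8/9)q_{Mesa} = 505/18, so q_{Mesa} = 31.5625.
Then q_{Nadir} = 112/3 − (1/3)·31.5625 = 26.8125.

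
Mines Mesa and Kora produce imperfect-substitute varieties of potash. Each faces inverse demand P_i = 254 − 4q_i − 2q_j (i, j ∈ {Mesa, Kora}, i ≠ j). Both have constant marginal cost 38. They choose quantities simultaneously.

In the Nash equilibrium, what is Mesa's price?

124.4

Mine Mesa's profit: π = q_{Mesa}(254 − 4q_{Mesa} − 2q_{Kora}) − 38q_{Mesa}.
∂π/∂q_{Mesa} = 216 − 8q_{Mesa} − 2q_{Kora} = 0 ⇒ q_{Mesa} = 27 − 0.25q_{Kora}.
The game is symmetric, so in equilibrium q_{Kora} = q_{Mesa}: the reaction function gives 1.25q_{Mesa} = 27, hence q_{Mesa} = 21.6.
P_{Mesa} = 254 − 4·21.6 − 2·21.6 = 124.4.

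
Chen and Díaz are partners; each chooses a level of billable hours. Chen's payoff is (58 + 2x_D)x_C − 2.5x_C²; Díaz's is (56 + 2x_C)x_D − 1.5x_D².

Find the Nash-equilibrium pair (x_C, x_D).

26, 36

Expanding Chen's payoff: 58x_C + 2x_Dx_C − 2.5x_C².
∂π/∂x_C = 58 + 2x_D − 5x_C = 0, so x_C = 11.6 + 0.4x_D.
Likewise for Díaz: x_D = 56/3 + (2/3)x_C.
Solving the two reaction functions simultaneously: (1 − (0.4)(2/3))x_C = 11.6 + 0.4·(56/3), so (11/15)x_C = 286/15 and x_C = 26.
Then x_D = 56/3 + (2/3)·26 = 36.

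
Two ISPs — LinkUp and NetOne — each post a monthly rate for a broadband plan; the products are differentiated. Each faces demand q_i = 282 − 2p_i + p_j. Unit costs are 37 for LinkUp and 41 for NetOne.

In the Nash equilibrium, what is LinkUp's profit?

LinkUp's profit: π = (p_{LinkUp} − 37)(282 − 2p_{LinkUp} + p_{NetOne}).
∂π/∂p_{LinkUp} = 356 − 4p_{LinkUp} + p_{NetOne} = 0 ⇒ p_{LinkUp} = 89 + 0.25p_{NetOne}.
Similarly p_{NetOne} = 91 + 0.25p_{LinkUp}.
Substituting the second reaction function into the first: p_{LinkUp} = 89 + 0.25(91 + 0.25p_{LinkUp}), which gives 0.9375p_{LinkUp} = 111.75 ⇒ p_{LinkUp} = 119.2.
Then p_{NetOne} = 91 + 0.25·119.2 = 120.8.
q_{LinkUp} = 282 − 2·119.2 + 120.8 = 164.4.
Profit = (119.2 − 37)·164.4 = 13513.68.

13513.68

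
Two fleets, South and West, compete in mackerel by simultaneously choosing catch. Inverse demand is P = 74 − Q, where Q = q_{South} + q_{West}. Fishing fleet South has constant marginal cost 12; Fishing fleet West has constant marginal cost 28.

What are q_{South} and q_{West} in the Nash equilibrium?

26, 10

Fishing fleet South's profit: π = q_{South}(74 − (q_{South} + q_{West})) − 12q_{South}.
∂π/∂q_{South} = 62 − 2q_{South} − q_{West} = 0, so q_{South} = 31 − 0.5q_{West}.
By the same steps for West: q_{West} = 23 − 0.5q_{South}.
Plugging q_{West} into South's best response: q_{South} = 31 − 0.5(23 − 0.5q_{South}) ⇒ 0.75q_{South} = 19.5, so q_{South} = 26.
Then q_{West} = 23 − 0.5·26 = 10.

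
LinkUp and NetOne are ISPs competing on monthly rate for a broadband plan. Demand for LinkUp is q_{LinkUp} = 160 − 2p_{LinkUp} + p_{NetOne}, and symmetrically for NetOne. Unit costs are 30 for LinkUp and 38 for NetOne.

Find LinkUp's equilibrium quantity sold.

LinkUp's profit: π = (p_{LinkUp} − 30)(160 − 2p_{LinkUp} + p_{NetOne}).
∂π/∂p_{LinkUp} = 220 − 4p_{LinkUp} + p_{NetOne} = 0 ⇒ p_{LinkUp} = 55 + 0.25p_{NetOne}.
Similarly p_{NetOne} = 59 + 0.25p_{LinkUp}.
Solving the two reaction functions simultaneously: (1 − (0.25)(0.25))p_{LinkUp} = 55 + 0.25·59, so 0.9375p_{LinkUp} = 69.75 and p_{LinkUp} = 74.4.
Then p_{NetOne} = 59 + 0.25·74.4 = 77.6.
q_{LinkUp} = 160 − 2·74.4 + 77.6 = 88.8.

88.8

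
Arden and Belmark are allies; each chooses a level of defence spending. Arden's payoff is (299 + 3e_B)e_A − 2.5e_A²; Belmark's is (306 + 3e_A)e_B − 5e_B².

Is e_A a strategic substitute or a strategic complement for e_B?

Expanding Arden's payoff: 299e_A + 3e_Be_A − 2.5e_A².
∂π/∂e_A = 299 + 3e_B − 5e_A = 0, so e_A = 59.8 + 0.6e_B.
The best-response slope de_A/de_B = 0.6 > 0: the reaction function is upward-sloping, so the choices are strategic complements.

strategic complements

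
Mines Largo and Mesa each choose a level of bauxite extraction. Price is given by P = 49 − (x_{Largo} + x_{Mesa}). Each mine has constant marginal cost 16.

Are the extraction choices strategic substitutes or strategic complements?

Mine Largo's profit: π = x_{Largo}(49 − (x_{Largo} + x_{Mesa})) − 16x_{Largo}.
∂π/∂x_{Largo} = 33 − 2x_{Largo} − x_{Mesa} = 0, so x_{Largo} = 16.5 − 0.5x_{Mesa}.
The best-response slope dx_{Largo}/dx_{Mesa} = −0.5 < 0: the reaction function is downward-sloping, so the choices are strategic substitutes.

strategic substitutes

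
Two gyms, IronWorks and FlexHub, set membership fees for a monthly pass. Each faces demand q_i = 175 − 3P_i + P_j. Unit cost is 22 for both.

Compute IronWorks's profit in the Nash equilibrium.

IronWorks's profit: π = (P_{IronWorks} − 22)(175 − 3P_{IronWorks} + P_{FlexHub}).
∂π/∂P_{IronWorks} = 241 − 6P_{IronWorks} + P_{FlexHub} = 0 ⇒ P_{IronWorks} = 241/6 + (1/6)P_{FlexHub}.
The game is symmetric, so in equilibrium P_{FlexHub} = P_{IronWorks}: the reaction function gives (5/6)P_{IronWorks} = 241/6, hence P_{IronWorks} = 48.2.
q_{IronWorks} = 175 − 3·48.2 + 48.2 = 78.6.
Profit = (48.2 − 22)·78.6 = 2059.32.

2059.32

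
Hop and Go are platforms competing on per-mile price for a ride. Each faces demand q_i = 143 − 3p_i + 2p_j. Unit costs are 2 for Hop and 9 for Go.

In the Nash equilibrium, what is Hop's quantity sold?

109.6875

Hop's profit: π = (p_{Hop} − 2)(143 − 3p_{Hop} + 2p_{Go}).
∂π/∂p_{Hop} = 149 − 6p_{Hop} + 2p_{Go} = 0 ⇒ p_{Hop} = 149/6 + (1/3)p_{Go}.
Similarly p_{Go} = 85/3 + (1/3)p_{Hop}.
Plugging p_{Go} into Hop's best response: p_{Hop} = 149/6 + (1/3)(85/3 + (1/3)p_{Hop}) ⇒ (8/9)p_{Hop} = 617/18, so p_{Hop} = 38.5625.
Then p_{Go} = 85/3 + (1/3)·38.5625 = 41.1875.
q_{Hop} = 143 − 3·38.5625 + 2·41.1875 = 109.6875.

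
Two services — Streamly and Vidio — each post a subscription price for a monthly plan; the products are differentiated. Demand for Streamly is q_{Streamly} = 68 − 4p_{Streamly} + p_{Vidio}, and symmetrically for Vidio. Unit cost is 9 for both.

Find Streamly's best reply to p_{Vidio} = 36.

Streamly's profit: π = (p_{Streamly} − 9)(68 − 4p_{Streamly} + p_{Vidio}).
∂π/∂p_{Streamly} = 104 − 8p_{Streamly} + p_{Vidio} = 0 ⇒ p_{Streamly} = 13 + 0.125p_{Vidio}.
At p_{Vidio} = 36: p_{Streamly} = 13 + 0.125·36 = 17.5.

17.5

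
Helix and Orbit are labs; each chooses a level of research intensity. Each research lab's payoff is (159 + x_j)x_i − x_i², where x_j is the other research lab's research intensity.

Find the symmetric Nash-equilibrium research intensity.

159

Helix's payoff is (159 + x_O)x_H − x_H².
∂π/∂x_H = 159 + x_O − 2x_H = 0, so x_H = 79.5 + 0.5x_O.
The game is symmetric, so in equilibrium x_O = x_H: the reaction function gives 0.5x_H = 79.5, hence x_H = 159.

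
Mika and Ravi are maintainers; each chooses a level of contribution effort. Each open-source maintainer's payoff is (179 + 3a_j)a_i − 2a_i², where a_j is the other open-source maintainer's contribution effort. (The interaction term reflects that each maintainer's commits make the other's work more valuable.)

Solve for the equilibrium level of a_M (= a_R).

Mika's payoff is (179 + 3a_R)a_M − 2a_M².
∂π/∂a_M = 179 + 3a_R − 4a_M = 0, so a_M = 44.75 + 0.75a_R.
By symmetry a_R = a_M; substituting into the reaction function, 0.25a_M = 44.75 and a_M = 179.

179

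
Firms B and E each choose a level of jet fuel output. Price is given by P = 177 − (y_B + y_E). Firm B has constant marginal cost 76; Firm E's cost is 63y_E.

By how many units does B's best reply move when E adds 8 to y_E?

Firm B's profit: π = y_B(177 − (y_B + y_E)) − 76y_B.
∂π/∂y_B = 101 − 2y_B − y_E = 0, so y_B = 50.5 − 0.5y_E.
The reaction-function slope is −0.5, so an 8-unit rise in y_E moves y_B by −0.5 × 8 = −4. B's best response falls — the actions are strategic substitutes.

-4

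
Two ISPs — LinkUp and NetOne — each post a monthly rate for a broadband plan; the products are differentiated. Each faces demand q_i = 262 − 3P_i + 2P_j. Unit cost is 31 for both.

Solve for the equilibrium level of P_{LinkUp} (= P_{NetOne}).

88.75

LinkUp's profit: π = (P_{LinkUp} − 31)(262 − 3P_{LinkUp} + 2P_{NetOne}).
∂π/∂P_{LinkUp} = 355 − 6P_{LinkUp} + 2P_{NetOne} = 0 ⇒ P_{LinkUp} = 355/6 + (1/3)P_{NetOne}.
The game is symmetric, so in equilibrium P_{NetOne} = P_{LinkUp}: the reaction function gives (2/3)P_{LinkUp} = 355/6, hence P_{LinkUp} = 88.75.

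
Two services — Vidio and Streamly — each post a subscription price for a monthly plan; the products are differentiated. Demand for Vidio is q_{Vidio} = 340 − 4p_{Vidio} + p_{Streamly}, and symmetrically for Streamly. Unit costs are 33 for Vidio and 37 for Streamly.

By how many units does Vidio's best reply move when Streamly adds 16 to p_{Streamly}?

2

Vidio's profit: π = (p_{Vidio} − 33)(340 − 4p_{Vidio} + p_{Streamly}).
∂π/∂p_{Vidio} = 472 − 8p_{Vidio} + p_{Streamly} = 0 ⇒ p_{Vidio} = 59 + 0.125p_{Streamly}.
The reaction-function slope is 0.125, so a 16-unit rise in p_{Streamly} moves p_{Vidio} by 0.125 × 16 = 2. Vidio's best response rises — the actions are strategic complements.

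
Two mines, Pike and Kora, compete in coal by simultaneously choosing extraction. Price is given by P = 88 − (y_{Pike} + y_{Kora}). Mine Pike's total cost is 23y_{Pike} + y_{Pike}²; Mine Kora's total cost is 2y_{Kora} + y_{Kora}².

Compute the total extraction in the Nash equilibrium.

30.2

Mine Pike's profit: π = y_{Pike}(88 − (y_{Pike} + y_{Kora})) − 23y_{Pike} − y_{Pike}².
∂π/∂y_{Pike} = 65 − 4y_{Pike} − y_{Kora} = 0, so y_{Pike} = 16.25 − 0.25y_{Kora}.
By the same steps for Kora: y_{Kora} = 21.5 − 0.25y_{Pike}.
Plugging y_{Kora} into Pike's best response: y_{Pike} = 16.25 − 0.25(21.5 − 0.25y_{Pike}) ⇒ 0.9375y_{Pike} = 10.875, so y_{Pike} = 11.6.
Then y_{Kora} = 21.5 − 0.25·11.6 = 18.6.
Total extraction: 11.6 + 18.6 = 30.2.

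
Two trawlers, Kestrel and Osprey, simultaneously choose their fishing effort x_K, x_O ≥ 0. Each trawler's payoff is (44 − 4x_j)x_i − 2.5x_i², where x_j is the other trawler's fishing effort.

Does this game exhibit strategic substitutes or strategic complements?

Kestrel's payoff is (44 − 4x_O)x_K − 2.5x_K².
∂π/∂x_K = 44 − 4x_O − 5x_K = 0, so x_K = 8.8 − 0.8x_O.
The best-response slope dx_K/dx_O = −0.8 < 0: the reaction function is downward-sloping, so the choices are strategic substitutes.

strategic substitutes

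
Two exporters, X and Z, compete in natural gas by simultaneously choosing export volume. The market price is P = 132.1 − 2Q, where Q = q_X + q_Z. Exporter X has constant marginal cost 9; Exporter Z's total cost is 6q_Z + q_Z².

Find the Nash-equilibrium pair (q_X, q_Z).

Exporter X's profit: π = q_X(132.1 − 2(q_X + q_Z)) − 9q_X.
∂π/∂q_X = 123.1 − 4q_X − 2q_Z = 0, so q_X = 30.775 − 0.5q_Z.
For Z: ∂π/∂q_Z = 126.1 − 6q_Z − 2q_X = 0 ⇒ q_Z = 1261/60 − (1/3)q_X.
Substituting the second reaction function into the first: q_X = 30.775 − 0.5(1261/60 − (1/3)q_X), which gives (5/6)q_X = 304/15 ⇒ q_X = 24.32.
Then q_Z = 1261/60 − (1/3)·24.32 = 12.91.

24.32, 12.91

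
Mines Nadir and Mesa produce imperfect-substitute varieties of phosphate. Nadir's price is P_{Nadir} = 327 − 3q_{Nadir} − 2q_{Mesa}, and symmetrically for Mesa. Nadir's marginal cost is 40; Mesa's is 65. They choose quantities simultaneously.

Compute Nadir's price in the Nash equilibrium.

152.3125

Mine Nadir's profit: π = q_{Nadir}(327 − 3q_{Nadir} − 2q_{Mesa}) − 40q_{Nadir}.
∂π/∂q_{Nadir} = 287 − 6q_{Nadir} − 2q_{Mesa} = 0 ⇒ q_{Nadir} = 287/6 − (1/3)q_{Mesa}.
Similarly q_{Mesa} = 131/3 − (1/3)q_{Nadir}.
Substituting the second reaction function into the first: q_{Nadir} = 287/6 − (1/3)(131/3 − (1/3)q_{Nadir}), which gives (8/9)q_{Nadir} = 599/18 ⇒ q_{Nadir} = 37.4375.
Then q_{Mesa} = 131/3 − (1/3)·37.4375 = 31.1875.
P_{Nadir} = 327 − 3·37.4375 − 2·31.1875 = 152.3125.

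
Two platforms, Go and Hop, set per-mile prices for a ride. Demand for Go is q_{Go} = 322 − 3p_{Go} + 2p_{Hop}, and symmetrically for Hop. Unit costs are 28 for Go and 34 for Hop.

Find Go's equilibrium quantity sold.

Go's profit: π = (p_{Go} − 28)(322 − 3p_{Go} + 2p_{Hop}).
∂π/∂p_{Go} = 406 − 6p_{Go} + 2p_{Hop} = 0 ⇒ p_{Go} = 203/3 + (1/3)p_{Hop}.
Similarly p_{Hop} = 212/3 + (1/3)p_{Go}.
Plugging p_{Hop} into Go's best response: p_{Go} = 203/3 + (1/3)(212/3 + (1/3)p_{Go}) ⇒ (8/9)p_{Go} = 821/9, so p_{Go} = 102.625.
Then p_{Hop} = 212/3 + (1/3)·102.625 = 104.875.
q_{Go} = 322 − 3·102.625 + 2·104.875 = 223.875.

223.875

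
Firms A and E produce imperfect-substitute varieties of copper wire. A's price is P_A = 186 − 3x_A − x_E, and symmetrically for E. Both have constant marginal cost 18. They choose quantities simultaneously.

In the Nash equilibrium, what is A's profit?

Firm A's profit: π = x_A(186 − 3x_A − x_E) − 18x_A.
∂π/∂x_A = 168 − 6x_A − x_E = 0 ⇒ x_A = 28 − (1/6)x_E.
By symmetry x_E = x_A; substituting into the reaction function, (7/6)x_A = 28 and x_A = 24.
P_A = 186 − 3·24 − 24 = 90.
Profit = (90 − 18)·24 = 1728.

1728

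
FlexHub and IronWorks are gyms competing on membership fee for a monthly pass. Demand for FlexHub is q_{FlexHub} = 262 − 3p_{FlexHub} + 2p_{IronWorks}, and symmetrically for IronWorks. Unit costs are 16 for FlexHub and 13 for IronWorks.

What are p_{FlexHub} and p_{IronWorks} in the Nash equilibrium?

FlexHub's profit: π = (p_{FlexHub} − 16)(262 − 3p_{FlexHub} + 2p_{IronWorks}).
∂π/∂p_{FlexHub} = 310 − 6p_{FlexHub} + 2p_{IronWorks} = 0 ⇒ p_{FlexHub} = 155/3 + (1/3)p_{IronWorks}.
Similarly p_{IronWorks} = 301/6 + (1/3)p_{FlexHub}.
Substituting the second reaction function into the first: p_{FlexHub} = 155/3 + (1/3)(301/6 + (1/3)p_{FlexHub}), which gives (8/9)p_{FlexHub} = 1231/18 ⇒ p_{FlexHub} = 76.9375.
Then p_{IronWorks} = 301/6 + (1/3)·76.9375 = 75.8125.

76.9375, 75.8125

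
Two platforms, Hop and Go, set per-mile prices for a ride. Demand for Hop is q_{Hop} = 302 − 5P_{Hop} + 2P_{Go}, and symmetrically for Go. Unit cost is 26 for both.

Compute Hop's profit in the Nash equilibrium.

Hop's profit: π = (P_{Hop} − 26)(302 − 5P_{Hop} + 2P_{Go}).
∂π/∂P_{Hop} = 432 − 10P_{Hop} + 2P_{Go} = 0 ⇒ P_{Hop} = 43.2 + 0.2P_{Go}.
By symmetry P_{Go} = P_{Hop}; substituting into the reaction function, 0.8P_{Hop} = 43.2 and P_{Hop} = 54.
q_{Hop} = 302 − 5·54 + 2·54 = 140.
Profit = (54 − 26)·140 = 3920.

3920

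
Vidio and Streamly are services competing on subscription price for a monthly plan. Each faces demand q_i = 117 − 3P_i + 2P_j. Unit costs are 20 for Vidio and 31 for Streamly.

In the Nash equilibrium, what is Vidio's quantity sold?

78.9375

Vidio's profit: π = (P_{Vidio} − 20)(117 − 3P_{Vidio} + 2P_{Streamly}).
∂π/∂P_{Vidio} = 177 − 6P_{Vidio} + 2P_{Streamly} = 0 ⇒ P_{Vidio} = 29.5 + (1/3)P_{Streamly}.
Similarly P_{Streamly} = 35 + (1/3)P_{Vidio}.
Substituting the second reaction function into the first: P_{Vidio} = 29.5 + (1/3)(35 + (1/3)P_{Vidio}), which gives (8/9)P_{Vidio} = 247/6 ⇒ P_{Vidio} = 46.3125.
Then P_{Streamly} = 35 + (1/3)·46.3125 = 50.4375.
q_{Vidio} = 117 − 3·46.3125 + 2·50.4375 = 78.9375.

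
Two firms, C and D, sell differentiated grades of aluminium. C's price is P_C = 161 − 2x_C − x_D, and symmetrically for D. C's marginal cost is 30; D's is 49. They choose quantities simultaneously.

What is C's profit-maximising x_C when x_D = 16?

28.75

Firm C's profit: π = x_C(161 − 2x_C − x_D) − 30x_C.
∂π/∂x_C = 131 − 4x_C − x_D = 0 ⇒ x_C = 32.75 − 0.25x_D.
At x_D = 16: x_C = 32.75 − 0.25·16 = 28.75.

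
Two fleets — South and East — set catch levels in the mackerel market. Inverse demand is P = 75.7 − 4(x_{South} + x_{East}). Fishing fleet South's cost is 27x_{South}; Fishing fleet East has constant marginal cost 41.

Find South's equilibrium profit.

109.2025

Fishing fleet South's profit: π = x_{South}(75.7 − 4(x_{South} + x_{East})) − 27x_{South}.
∂π/∂x_{South} = 48.7 − 8x_{South} − 4x_{East} = 0, so x_{South} = 6.0875 − 0.5x_{East}.
By the same steps for East: x_{East} = 4.3375 − 0.5x_{South}.
Solving the two reaction functions simultaneously: (1 − (−0.5)(−0.5))x_{South} = 6.0875 − 0.5·4.3375, so 0.75x_{South} = 627/160 and x_{South} = 5.225.
Then x_{East} = 4.3375 − 0.5·5.225 = 1.725.
Price P = 75.7 − 4·6.95 = 47.9.
South's profit: (47.9 − 27)·5.225 = 109.2025.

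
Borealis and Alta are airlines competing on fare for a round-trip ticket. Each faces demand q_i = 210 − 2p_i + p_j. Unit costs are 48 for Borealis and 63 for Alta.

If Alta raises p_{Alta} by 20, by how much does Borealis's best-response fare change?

5

Borealis's profit: π = (p_{Borealis} − 48)(210 − 2p_{Borealis} + p_{Alta}).
∂π/∂p_{Borealis} = 306 − 4p_{Borealis} + p_{Alta} = 0 ⇒ p_{Borealis} = 76.5 + 0.25p_{Alta}.
The reaction-function slope is 0.25, so a 20-unit rise in p_{Alta} moves p_{Borealis} by 0.25 × 20 = 5. Borealis's best response rises — the actions are strategic complements.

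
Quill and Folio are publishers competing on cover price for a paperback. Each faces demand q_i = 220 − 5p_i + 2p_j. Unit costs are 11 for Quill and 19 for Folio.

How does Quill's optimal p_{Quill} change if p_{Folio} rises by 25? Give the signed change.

5

Quill's profit: π = (p_{Quill} − 11)(220 − 5p_{Quill} + 2p_{Folio}).
∂π/∂p_{Quill} = 275 − 10p_{Quill} + 2p_{Folio} = 0 ⇒ p_{Quill} = 27.5 + 0.2p_{Folio}.
The reaction-function slope is 0.2, so a 25-unit rise in p_{Folio} moves p_{Quill} by 0.2 × 25 = 5. Quill's best response rises — the actions are strategic complements.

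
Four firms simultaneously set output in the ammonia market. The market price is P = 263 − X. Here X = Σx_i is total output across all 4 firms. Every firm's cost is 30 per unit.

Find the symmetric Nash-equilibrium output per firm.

46.6

A representative firm's profit is π_i = x_i(263 − X) − 30x_i, with X = x_i + Σ_{j≠i} x_j.
First-order condition: 233 − 2x_i − Σ_{j≠i} x_j = 0.
Imposing symmetry (x_j = x for all j) turns Σ_{j≠i} x_j into 3x, so 233 = 5x and x = 46.6.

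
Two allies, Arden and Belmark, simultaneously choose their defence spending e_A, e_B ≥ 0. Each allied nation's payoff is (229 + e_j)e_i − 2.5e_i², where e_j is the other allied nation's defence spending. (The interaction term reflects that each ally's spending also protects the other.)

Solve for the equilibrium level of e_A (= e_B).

Arden's payoff is (229 + e_B)e_A − 2.5e_A².
∂π/∂e_A = 229 + e_B − 5e_A = 0, so e_A = 45.8 + 0.2e_B.
By symmetry e_B = e_A; substituting into the reaction function, 0.8e_A = 45.8 and e_A = 57.25.

57.25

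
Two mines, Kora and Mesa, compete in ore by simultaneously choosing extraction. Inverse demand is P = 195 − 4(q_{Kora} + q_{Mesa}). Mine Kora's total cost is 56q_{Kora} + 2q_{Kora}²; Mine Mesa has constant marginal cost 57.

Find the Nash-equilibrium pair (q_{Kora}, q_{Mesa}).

Mine Kora's profit: π = q_{Kora}(195 − 4(q_{Kora} + q_{Mesa})) − 56q_{Kora} − 2q_{Kora}².
∂π/∂q_{Kora} = 139 − 12q_{Kora} − 4q_{Mesa} = 0, so q_{Kora} = 139/12 − (1/3)q_{Mesa}.
For Mesa: ∂π/∂q_{Mesa} = 138 − 8q_{Mesa} − 4q_{Kora} = 0 ⇒ q_{Mesa} = 17.25 − 0.5q_{Kora}.
Solving the two reaction functions simultaneously: (1 − (−1/3)(−0.5))q_{Kora} = 139/12 − (1/3)·17.25, so (5/6)q_{Kora} = 35/6 and q_{Kora} = 7.
Then q_{Mesa} = 17.25 − 0.5·7 = 13.75.

7, 13.75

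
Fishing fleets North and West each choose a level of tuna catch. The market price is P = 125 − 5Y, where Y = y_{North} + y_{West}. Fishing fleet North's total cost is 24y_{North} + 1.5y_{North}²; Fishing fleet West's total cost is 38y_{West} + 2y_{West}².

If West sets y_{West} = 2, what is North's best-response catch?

Fishing fleet North's profit: π = y_{North}(125 − 5(y_{North} + y_{West})) − 24y_{North} − 1.5y_{North}².
∂π/∂y_{North} = 101 − 13y_{North} − 5y_{West} = 0, so y_{North} = 101/13 − (5/13)y_{West}.
At y_{West} = 2: y_{North} = 101/13 − (5/13)·2 = 7.

7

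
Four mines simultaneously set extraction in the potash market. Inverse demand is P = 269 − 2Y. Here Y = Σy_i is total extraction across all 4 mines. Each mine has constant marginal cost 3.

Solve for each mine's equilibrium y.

26.6

A representative mine's profit is π_i = y_i(269 − 2Y) − 3y_i, with Y = y_i + Σ_{j≠i} y_j.
First-order condition: 266 − 4y_i − 2Σ_{j≠i} y_j = 0.
Imposing symmetry (y_j = y for all j) turns Σ_{j≠i} y_j into 3y, so 266 = 10y and y = 26.6.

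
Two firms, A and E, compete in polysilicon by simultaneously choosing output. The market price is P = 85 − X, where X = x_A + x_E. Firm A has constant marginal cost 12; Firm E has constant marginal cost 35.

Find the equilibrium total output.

41

Firm A's profit: π = x_A(85 − (x_A + x_E)) − 12x_A.
∂π/∂x_A = 73 − 2x_A − x_E = 0, so x_A = 36.5 − 0.5x_E.
By the same steps for E: x_E = 25 − 0.5x_A.
Plugging x_E into A's best response: x_A = 36.5 − 0.5(25 − 0.5x_A) ⇒ 0.75x_A = 24, so x_A = 32.
Then x_E = 25 − 0.5·32 = 9.
Total output: 32 + 9 = 41.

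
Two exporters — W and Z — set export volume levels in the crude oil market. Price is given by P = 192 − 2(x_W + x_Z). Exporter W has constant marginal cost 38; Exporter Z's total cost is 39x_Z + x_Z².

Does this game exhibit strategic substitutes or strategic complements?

strategic substitutes

Exporter W's profit: π = x_W(192 − 2(x_W + x_Z)) − 38x_W.
∂π/∂x_W = 154 − 4x_W − 2x_Z = 0, so x_W = 38.5 − 0.5x_Z.
The best-response slope dx_W/dx_Z = −0.5 < 0: the reaction function is downward-sloping, so the choices are strategic substitutes.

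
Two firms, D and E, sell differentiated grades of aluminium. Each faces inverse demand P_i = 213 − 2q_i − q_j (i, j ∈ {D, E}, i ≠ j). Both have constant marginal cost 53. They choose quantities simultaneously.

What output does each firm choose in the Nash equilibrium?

Firm D's profit: π = q_D(213 − 2q_D − q_E) − 53q_D.
∂π/∂q_D = 160 − 4q_D − q_E = 0 ⇒ q_D = 40 − 0.25q_E.
The game is symmetric, so in equilibrium q_E = q_D: the reaction function gives 1.25q_D = 40, hence q_D = 32.

32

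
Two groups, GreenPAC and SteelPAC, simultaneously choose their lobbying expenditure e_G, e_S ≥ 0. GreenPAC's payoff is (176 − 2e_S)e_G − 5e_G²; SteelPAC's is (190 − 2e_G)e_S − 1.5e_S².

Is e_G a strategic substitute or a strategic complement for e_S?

Expanding GreenPAC's payoff: 176e_G − 2e_Se_G − 5e_G².
∂π/∂e_G = 176 − 2e_S − 10e_G = 0, so e_G = 17.6 − 0.2e_S.
The best-response slope de_G/de_S = −0.2 < 0: the reaction function is downward-sloping, so the choices are strategic substitutes.

strategic substitutes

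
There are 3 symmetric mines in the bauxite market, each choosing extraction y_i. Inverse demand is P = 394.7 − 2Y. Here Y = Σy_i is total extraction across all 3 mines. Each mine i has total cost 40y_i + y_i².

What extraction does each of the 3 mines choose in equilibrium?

A representative mine's profit is π_i = y_i(394.7 − 2Y) − 40y_i − y_i², with Y = y_i + Σ_{j≠i} y_j.
First-order condition: 354.7 − 6y_i − 2Σ_{j≠i} y_j = 0.
In a symmetric equilibrium every mine chooses the same y, so Σ_{j≠i} y_j = 2y. The condition becomes 354.7 − 10y = 0, giving y = 354.7/10 = 35.47.

35.47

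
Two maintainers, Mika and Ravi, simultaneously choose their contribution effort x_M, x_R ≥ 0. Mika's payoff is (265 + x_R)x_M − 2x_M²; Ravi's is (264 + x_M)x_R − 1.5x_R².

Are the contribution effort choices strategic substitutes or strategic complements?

Expanding Mika's payoff: 265x_M + x_Rx_M − 2x_M².
∂π/∂x_M = 265 + x_R − 4x_M = 0, so x_M = 66.25 + 0.25x_R.
The best-response slope dx_M/dx_R = 0.25 > 0: the reaction function is upward-sloping, so the choices are strategic complements.

strategic complements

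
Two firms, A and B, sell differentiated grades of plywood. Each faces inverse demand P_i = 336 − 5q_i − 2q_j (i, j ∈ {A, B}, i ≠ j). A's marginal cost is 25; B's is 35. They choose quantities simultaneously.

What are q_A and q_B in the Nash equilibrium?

26.125, 24.875

Firm A's profit: π = q_A(336 − 5q_A − 2q_B) − 25q_A.
∂π/∂q_A = 311 − 10q_A − 2q_B = 0 ⇒ q_A = 31.1 − 0.2q_B.
Similarly q_B = 30.1 − 0.2q_A.
Solving the two reaction functions simultaneously: (1 − (−0.2)(−0.2))q_A = 31.1 − 0.2·30.1, so 0.96q_A = 25.08 and q_A = 26.125.
Then q_B = 30.1 − 0.2·26.125 = 24.875.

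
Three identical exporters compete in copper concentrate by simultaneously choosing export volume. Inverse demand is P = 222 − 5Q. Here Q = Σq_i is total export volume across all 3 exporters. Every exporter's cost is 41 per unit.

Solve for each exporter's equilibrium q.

9.05

A representative exporter's profit is π_i = q_i(222 − 5Q) − 41q_i, with Q = q_i + Σ_{j≠i} q_j.
First-order condition: 181 − 10q_i − 5Σ_{j≠i} q_j = 0.
With identical exporters, set every q_j = q: then 181 − 10q − 10q = 0, i.e. q = 181/20 = 9.05.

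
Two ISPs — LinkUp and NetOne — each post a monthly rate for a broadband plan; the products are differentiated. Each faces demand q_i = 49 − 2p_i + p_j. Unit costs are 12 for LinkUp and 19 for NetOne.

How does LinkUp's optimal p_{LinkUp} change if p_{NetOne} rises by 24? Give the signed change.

6

LinkUp's profit: π = (p_{LinkUp} − 12)(49 − 2p_{LinkUp} + p_{NetOne}).
∂π/∂p_{LinkUp} = 73 − 4p_{LinkUp} + p_{NetOne} = 0 ⇒ p_{LinkUp} = 18.25 + 0.25p_{NetOne}.
The reaction-function slope is 0.25, so a 24-unit rise in p_{NetOne} moves p_{LinkUp} by 0.25 × 24 = 6. LinkUp's best response rises — the actions are strategic complements.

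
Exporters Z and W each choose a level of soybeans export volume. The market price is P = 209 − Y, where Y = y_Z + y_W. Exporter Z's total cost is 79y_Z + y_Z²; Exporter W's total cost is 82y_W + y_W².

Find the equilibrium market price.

Exporter Z's profit: π = y_Z(209 − (y_Z + y_W)) − 79y_Z − y_Z².
∂π/∂y_Z = 130 − 4y_Z − y_W = 0, so y_Z = 32.5 − 0.25y_W.
By the same steps for W: y_W = 31.75 − 0.25y_Z.
Plugging y_W into Z's best response: y_Z = 32.5 − 0.25(31.75 − 0.25y_Z) ⇒ 0.9375y_Z = 24.5625, so y_Z = 26.2.
Then y_W = 31.75 − 0.25·26.2 = 25.2.
Equilibrium price: P = 209 − 51.4 = 157.6.

157.6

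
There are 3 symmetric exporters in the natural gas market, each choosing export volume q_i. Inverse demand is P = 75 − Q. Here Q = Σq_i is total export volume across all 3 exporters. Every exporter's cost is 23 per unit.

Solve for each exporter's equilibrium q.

A representative exporter's profit is π_i = q_i(75 − Q) − 23q_i, with Q = q_i + Σ_{j≠i} q_j.
First-order condition: 52 − 2q_i − Σ_{j≠i} q_j = 0.
With identical exporters, set every q_j = q: then 52 − 2q − 2q = 0, i.e. q = 52/4 = 13.

13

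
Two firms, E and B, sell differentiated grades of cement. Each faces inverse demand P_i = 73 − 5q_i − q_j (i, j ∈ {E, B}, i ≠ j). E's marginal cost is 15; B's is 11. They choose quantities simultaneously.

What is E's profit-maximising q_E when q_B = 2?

Firm E's profit: π = q_E(73 − 5q_E − q_B) − 15q_E.
∂π/∂q_E = 58 − 10q_E − q_B = 0 ⇒ q_E = 5.8 − 0.1q_B.
At q_B = 2: q_E = 5.8 − 0.1·2 = 5.6.

5.6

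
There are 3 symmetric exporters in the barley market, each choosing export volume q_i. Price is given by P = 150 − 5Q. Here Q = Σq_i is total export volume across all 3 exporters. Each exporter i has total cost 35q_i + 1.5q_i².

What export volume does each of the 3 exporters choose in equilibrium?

A representative exporter's profit is π_i = q_i(150 − 5Q) − 35q_i − 1.5q_i², with Q = q_i + Σ_{j≠i} q_j.
First-order condition: 115 − 13q_i − 5Σ_{j≠i} q_j = 0.
In a symmetric equilibrium every exporter chooses the same q, so Σ_{j≠i} q_j = 2q. The condition becomes 115 − 23q = 0, giving q = 115/23 = 5.

5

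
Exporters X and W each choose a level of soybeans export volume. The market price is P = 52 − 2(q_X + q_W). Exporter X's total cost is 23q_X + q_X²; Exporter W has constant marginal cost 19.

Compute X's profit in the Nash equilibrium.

Exporter X's profit: π = q_X(52 − 2(q_X + q_W)) − 23q_X − q_X².
∂π/∂q_X = 29 − 6q_X − 2q_W = 0, so q_X = 29/6 − (1/3)q_W.
For W: ∂π/∂q_W = 33 − 4q_W − 2q_X = 0 ⇒ q_W = 8.25 − 0.5q_X.
Solving the two reaction functions simultaneously: (1 − (−1/3)(−0.5))q_X = 29/6 − (1/3)·8.25, so (5/6)q_X = 25/12 and q_X = 2.5.
Then q_W = 8.25 − 0.5·2.5 = 7.
Price P = 52 − 2·9.5 = 33.
X's profit: (33 − 23)·2.5 − (2.5)² = 18.75.

18.75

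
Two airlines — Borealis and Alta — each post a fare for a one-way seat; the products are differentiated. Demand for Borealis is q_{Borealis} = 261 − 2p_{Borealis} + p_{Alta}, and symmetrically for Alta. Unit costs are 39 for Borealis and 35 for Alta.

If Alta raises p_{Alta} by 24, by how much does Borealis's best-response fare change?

6

Borealis's profit: π = (p_{Borealis} − 39)(261 − 2p_{Borealis} + p_{Alta}).
∂π/∂p_{Borealis} = 339 − 4p_{Borealis} + p_{Alta} = 0 ⇒ p_{Borealis} = 84.75 + 0.25p_{Alta}.
The reaction-function slope is 0.25, so a 24-unit rise in p_{Alta} moves p_{Borealis} by 0.25 × 24 = 6. Borealis's best response rises — the actions are strategic complements.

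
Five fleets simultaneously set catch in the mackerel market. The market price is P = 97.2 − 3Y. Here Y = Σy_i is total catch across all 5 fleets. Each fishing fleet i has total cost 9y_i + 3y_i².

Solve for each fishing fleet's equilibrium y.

A representative fishing fleet's profit is π_i = y_i(97.2 − 3Y) − 9y_i − 3y_i², with Y = y_i + Σ_{j≠i} y_j.
First-order condition: 88.2 − 12y_i − 3Σ_{j≠i} y_j = 0.
In a symmetric equilibrium every fishing fleet chooses the same y, so Σ_{j≠i} y_j = 4y. The condition becomes 88.2 − 24y = 0, giving y = 88.2/24 = 3.675.

3.675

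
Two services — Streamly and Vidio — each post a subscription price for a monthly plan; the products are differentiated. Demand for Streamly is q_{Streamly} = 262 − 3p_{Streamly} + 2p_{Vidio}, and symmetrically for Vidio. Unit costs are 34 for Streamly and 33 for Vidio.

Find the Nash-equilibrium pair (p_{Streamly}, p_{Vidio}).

Streamly's profit: π = (p_{Streamly} − 34)(262 − 3p_{Streamly} + 2p_{Vidio}).
∂π/∂p_{Streamly} = 364 − 6p_{Streamly} + 2p_{Vidio} = 0 ⇒ p_{Streamly} = 182/3 + (1/3)p_{Vidio}.
Similarly p_{Vidio} = 361/6 + (1/3)p_{Streamly}.
Plugging p_{Vidio} into Streamly's best response: p_{Streamly} = 182/3 + (1/3)(361/6 + (1/3)p_{Streamly}) ⇒ (8/9)p_{Streamly} = 1453/18, so p_{Streamly} = 90.8125.
Then p_{Vidio} = 361/6 + (1/3)·90.8125 = 90.4375.

90.8125, 90.4375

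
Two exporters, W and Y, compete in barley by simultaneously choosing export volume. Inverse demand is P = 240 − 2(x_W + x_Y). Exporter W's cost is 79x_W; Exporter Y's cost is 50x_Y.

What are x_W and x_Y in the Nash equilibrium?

Exporter W's profit: π = x_W(240 − 2(x_W + x_Y)) − 79x_W.
∂π/∂x_W = 161 − 4x_W − 2x_Y = 0, so x_W = 40.25 − 0.5x_Y.
By the same steps for Y: x_Y = 47.5 − 0.5x_W.
Solving the two reaction functions simultaneously: (1 − (−0.5)(−0.5))x_W = 40.25 − 0.5·47.5, so 0.75x_W = 16.5 and x_W = 22.
Then x_Y = 47.5 − 0.5·22 = 36.5.

22, 36.5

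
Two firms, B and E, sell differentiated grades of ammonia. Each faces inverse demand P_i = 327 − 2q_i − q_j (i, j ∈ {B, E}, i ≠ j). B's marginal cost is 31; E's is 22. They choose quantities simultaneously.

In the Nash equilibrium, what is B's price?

Firm B's profit: π = q_B(327 − 2q_B − q_E) − 31q_B.
∂π/∂q_B = 296 − 4q_B − q_E = 0 ⇒ q_B = 74 − 0.25q_E.
Similarly q_E = 76.25 − 0.25q_B.
Solving the two reaction functions simultaneously: (1 − (−0.25)(−0.25))q_B = 74 − 0.25·76.25, so 0.9375q_B = 54.9375 and q_B = 58.6.
Then q_E = 76.25 − 0.25·58.6 = 61.6.
P_B = 327 − 2·58.6 − 61.6 = 148.2.

148.2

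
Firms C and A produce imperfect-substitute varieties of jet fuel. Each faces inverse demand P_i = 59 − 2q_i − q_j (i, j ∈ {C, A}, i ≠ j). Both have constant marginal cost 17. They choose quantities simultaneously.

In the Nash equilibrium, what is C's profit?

141.12

Firm C's profit: π = q_C(59 − 2q_C − q_A) − 17q_C.
∂π/∂q_C = 42 − 4q_C − q_A = 0 ⇒ q_C = 10.5 − 0.25q_A.
The game is symmetric, so in equilibrium q_A = q_C: the reaction function gives 1.25q_C = 10.5, hence q_C = 8.4.
P_C = 59 − 2·8.4 − 8.4 = 33.8.
Profit = (33.8 − 17)·8.4 = 141.12.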